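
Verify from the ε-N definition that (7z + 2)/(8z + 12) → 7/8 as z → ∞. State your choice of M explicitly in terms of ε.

Suppose ε > 0. We seek M > 0 such that z > M implies |(7z + 2)/(8z + 12) − (7/8)| < ε.
(7z + 2)/(8z + 12) − (7/8) = (8(7z + 2) − 7(8z + 12)) / (8(8z + 12)) = -68/(8(8z + 12)).
For z > 0 we have 8z + 12 > 8z, so |(7z + 2)/(8z + 12) − (7/8)| = 68/(8(8z + 12)) < 68/(8·8z) = (17/16)/z.
Thus |(7z + 2)/(8z + 12) − (7/8)| < ε whenever z > (17/16)/ε.
Take M = (17/16)/ε. If z > M then |(7z + 2)/(8z + 12) − (7/8)| < (17/16)/z < ε.

M = (17/16)/ε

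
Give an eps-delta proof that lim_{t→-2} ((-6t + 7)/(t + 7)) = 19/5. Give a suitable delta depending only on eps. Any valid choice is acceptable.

delta = min(5/2, (25/98)eps)

Let eps > 0 be given. We want delta > 0 with 0 < |t + 2| < delta ⇒ |(-6t + 7)/(t + 7) − (19/5)| < eps.
Combining over a common denominator, (-6t + 7)/(t + 7) − (19/5) = [(-6t + 7)·5 − 19·(t + 7)] / [5·(t + 7)] = -49(t + 2) / (5(t + 7)).
So |(-6t + 7)/(t + 7) − (19/5)| = 49|t + 2| / (5·|t + 7|).
Require delta ≤ 5/2, so |t + 7| ≥ |5| − |t + 2| > 5 − 5/2 = 5/2.
Hence |(-6t + 7)/(t + 7) − (19/5)| < 49|t + 2|/(5·(5/2)) = (98/25)|t + 2|, which is < eps once |t + 2| < (25/98)eps.
Take delta = min(5/2, (25/98)eps). Then 0 < |t + 2| < delta forces both bounds, so |(-6t + 7)/(t + 7) − (19/5)| < eps.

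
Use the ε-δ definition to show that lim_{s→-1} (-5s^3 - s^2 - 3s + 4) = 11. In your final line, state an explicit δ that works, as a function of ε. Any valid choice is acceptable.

Fix ε > 0. We want δ > 0 such that 0 < |s + 1| < δ implies |(-5s^3 - s^2 - 3s + 4) − 11| < ε.
(-5s^3 - s^2 - 3s + 4) − 11 = -5s^3 - s^2 - 3s - 7 = (s + 1)(-5s^2 + 4s - 7).
So |(-5s^3 - s^2 - 3s + 4) − 11| = |s + 1|·|-5s^2 + 4s - 7|.
Require δ ≤ 1. Then |s + 1| < 1 gives |s| < 2, and by the triangle inequality |-5s^2 + 4s - 7| ≤ 5·2^2 + 4·2 + 7 = 35.
Hence |(-5s^3 - s^2 - 3s + 4) − 11| ≤ 35|s + 1| < ε provided |s + 1| < ε/35.
Take δ = min(1, ε/35). Then 0 < |s + 1| < δ gives both |s + 1| < 1 and |s + 1| < ε/35, so |(-5s^3 - s^2 - 3s + 4) − 11| < ε.

δ = min(1, ε/35)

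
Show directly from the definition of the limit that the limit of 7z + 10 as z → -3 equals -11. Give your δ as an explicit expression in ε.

δ = ε/7

Suppose ε > 0. We need δ > 0 so that 0 < |z + 3| < δ implies |(7z + 10) + 11| < ε.
Since (7z + 10) + 11 = 7(z + 3), we have |(7z + 10) + 11| = 7|z + 3|.
Thus it suffices that |z + 3| < ε/7.
Choosing δ = ε/7 gives |(7z + 10) + 11| = 7|z + 3| < ε whenever |z + 3| < δ.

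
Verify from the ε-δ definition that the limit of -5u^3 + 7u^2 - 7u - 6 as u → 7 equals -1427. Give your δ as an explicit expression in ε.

Suppose ε > 0. We want δ > 0 such that 0 < |u − 7| < δ implies |(-5u^3 + 7u^2 - 7u - 6) + 1427| < ε.
(-5u^3 + 7u^2 - 7u - 6) + 1427 = -5u^3 + 7u^2 - 7u + 1421 = (u − 7)(-5u^2 - 28u - 203).
So |(-5u^3 + 7u^2 - 7u - 6) + 1427| = |u − 7|·|-5u^2 - 28u - 203|.
Assume first that |u − 7| < 1, so |u| < 8. Then |-5u^2 - 28u - 203| ≤ 5·8^2 + 28·8 + 203 = 747.
Hence |(-5u^3 + 7u^2 - 7u - 6) + 1427| ≤ 747|u − 7| < ε provided |u − 7| < ε/747.
Choosing δ = min(1, ε/747) ensures both conditions, hence |(-5u^3 + 7u^2 - 7u - 6) + 1427| < ε.

δ = min(1, ε/747)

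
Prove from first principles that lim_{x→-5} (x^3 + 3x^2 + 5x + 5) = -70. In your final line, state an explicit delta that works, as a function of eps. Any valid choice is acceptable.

delta = min(2, eps/78)

Let eps > 0. We want delta > 0 such that 0 < |x + 5| < delta implies |(x^3 + 3x^2 + 5x + 5) + 70| < eps.
(x^3 + 3x^2 + 5x + 5) + 70 = x^3 + 3x^2 + 5x + 75 = (x + 5)(x^2 - 2x + 15).
So |(x^3 + 3x^2 + 5x + 5) + 70| = |x + 5|·|x^2 - 2x + 15|.
Assume first that |x + 5| < 2, so |x| < 7. Then |x^2 - 2x + 15| ≤ 7^2 + 2·7 + 15 = 78.
Hence |(x^3 + 3x^2 + 5x + 5) + 70| ≤ 78|x + 5| < eps provided |x + 5| < eps/78.
Choosing delta = min(2, eps/78) ensures both conditions, hence |(x^3 + 3x^2 + 5x + 5) + 70| < eps.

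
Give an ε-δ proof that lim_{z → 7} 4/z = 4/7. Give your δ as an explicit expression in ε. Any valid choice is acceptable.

Fix ε > 0. We seek δ > 0 such that 0 < |z − 7| < δ implies |4/z − (4/7)| < ε.
|4/z − (4/7)| = 4·|7 − z|/(7·|z|) = 4|z − 7|/(7|z|).
Require δ ≤ 7/2 so that |z| > 7 − 7/2 = 7/2, hence 7|z| > 49/2.
Then |4/z − (4/7)| < 4|z − 7|/(49/2), which is < ε when |z − 7| < (49/8)ε.
Take δ = min(7/2, (49/8)ε). Then 0 < |z − 7| < δ gives both |z − 7| < 7/2 and |z − 7| < (49/8)ε, so |4/z − (4/7)| < ε.

δ = min(7/2, (49/8)ε)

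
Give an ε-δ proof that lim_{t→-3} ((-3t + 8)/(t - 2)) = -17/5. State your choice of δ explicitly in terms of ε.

Let ε > 0 be given. We want δ > 0 with 0 < |t + 3| < δ ⇒ |(-3t + 8)/(t - 2) + 17/5| < ε.
Combining over a common denominator, (-3t + 8)/(t - 2) + 17/5 = [(-3t + 8)·(-5) − 17·(t - 2)] / [(-5)·(t - 2)] = -2(t + 3) / ((-5)(t - 2)).
So |(-3t + 8)/(t - 2) + 17/5| = 2|t + 3| / (5·|t − 2|).
Restrict δ ≤ 5/2. Then |t + 3| < 5/2 gives |t − 2| = |(t + 3) + (-5)| ≥ 5 − 5/2 = 5/2.
Hence |(-3t + 8)/(t - 2) + 17/5| < 2|t + 3|/(5·(5/2)) = (4/25)|t + 3|, which is < ε once |t + 3| < (25/4)ε.
Take δ = min(5/2, (25/4)ε). Then 0 < |t + 3| < δ forces both bounds, so |(-3t + 8)/(t - 2) + 17/5| < ε.

δ = min(5/2, (25/4)ε)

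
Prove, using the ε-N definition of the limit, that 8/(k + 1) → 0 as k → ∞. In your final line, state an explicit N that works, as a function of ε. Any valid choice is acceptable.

Let ε > 0. For k ≥ 1, |8/(k + 1) − 0| = 8/(k + 1) ≤ 8/k.
We need 8/k < ε, i.e. k > 8/ε.
Take N = 8/ε. If k > N then |8/(k + 1)| ≤ 8/k < ε.

N = 8/ε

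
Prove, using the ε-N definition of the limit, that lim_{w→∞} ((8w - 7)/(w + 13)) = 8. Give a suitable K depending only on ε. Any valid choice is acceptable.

K = 111/ε

Suppose ε > 0. We seek K > 0 such that w > K implies |(8w - 7)/(w + 13) − 8| < ε.
(8w - 7)/(w + 13) − 8 = ((8w - 7) − 8(w + 13)) / ((w + 13)) = -111/((w + 13)).
For w > 0 we have w + 13 > w, so |(8w - 7)/(w + 13) − 8| = 111/((w + 13)) < 111/(w) = 111/w.
Thus |(8w - 7)/(w + 13) − 8| < ε whenever w > 111/ε.
Take K = 111/ε. If w > K then |(8w - 7)/(w + 13) − 8| < 111/w < ε.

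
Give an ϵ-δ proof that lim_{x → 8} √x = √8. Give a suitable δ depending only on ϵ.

δ = min(8, √8·ϵ)

Suppose ϵ > 0. We want δ > 0 such that 0 < |x − 8| < δ implies |√x − √8| < ϵ.
Multiplying by the conjugate, |√x − √8| = |x − 8|/(√x + √8).
Restrict δ ≤ 8 so that |x − 8| < 8 forces x > 0, and then √x + √8 > √8.
Hence |√x − √8| < |x − 8|/√8, which is < ϵ once |x − 8| < √8·ϵ.
Take δ = min(8, √8·ϵ). If 0 < |x − 8| < δ then x > 0 and |√x − √8| < |x − 8|/√8 < ϵ.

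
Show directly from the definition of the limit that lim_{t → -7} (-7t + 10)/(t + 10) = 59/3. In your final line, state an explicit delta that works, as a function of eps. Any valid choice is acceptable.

Suppose eps > 0. We want delta > 0 with 0 < |t + 7| < delta ⇒ |(-7t + 10)/(t + 10) − (59/3)| < eps.
Combining over a common denominator, (-7t + 10)/(t + 10) − (59/3) = [(-7t + 10)·3 − 59·(t + 10)] / [3·(t + 10)] = -80(t + 7) / (3(t + 10)).
So |(-7t + 10)/(t + 10) − (59/3)| = 80|t + 7| / (3·|t + 10|).
Restrict delta ≤ 3/2. Then |t + 7| < 3/2 gives |t + 10| = |(t + 7) + 3| ≥ 3 − 3/2 = 3/2.
Hence |(-7t + 10)/(t + 10) − (59/3)| < 80|t + 7|/(3·(3/2)) = (160/9)|t + 7|, which is < eps once |t + 7| < (9/160)eps.
Take delta = min(3/2, (9/160)eps). Then 0 < |t + 7| < delta forces both bounds, so |(-7t + 10)/(t + 10) − (59/3)| < eps.

delta = min(3/2, (9/160)eps)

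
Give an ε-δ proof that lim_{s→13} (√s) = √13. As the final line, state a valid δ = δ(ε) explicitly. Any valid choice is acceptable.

Fix ε > 0. We want δ > 0 such that 0 < |s − 13| < δ implies |√s − √13| < ε.
Multiplying by the conjugate, |√s − √13| = |s − 13|/(√s + √13).
Restrict δ ≤ 13 so that |s − 13| < 13 forces s > 0, and then √s + √13 > √13.
Hence |√s − √13| < |s − 13|/√13, which is < ε once |s − 13| < √13·ε.
Take δ = min(13, √13·ε). If 0 < |s − 13| < δ then s > 0 and |√s − √13| < |s − 13|/√13 < ε.

δ = min(13, √13·ε)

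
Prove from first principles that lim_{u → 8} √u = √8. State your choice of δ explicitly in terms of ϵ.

Let ϵ > 0 be given. We want δ > 0 such that 0 < |u − 8| < δ implies |√u − √8| < ϵ.
Multiplying by the conjugate, |√u − √8| = |u − 8|/(√u + √8).
Restrict δ ≤ 8 so that |u − 8| < 8 forces u > 0, and then √u + √8 > √8.
Hence |√u − √8| < |u − 8|/√8, which is < ϵ once |u − 8| < √8·ϵ.
Take δ = min(8, √8·ϵ). If 0 < |u − 8| < δ then u > 0 and |√u − √8| < |u − 8|/√8 < ϵ.

δ = min(8, √8·ϵ)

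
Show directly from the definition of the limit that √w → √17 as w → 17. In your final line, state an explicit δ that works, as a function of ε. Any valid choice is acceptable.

δ = min(17, √17·ε)

Fix ε > 0. We want δ > 0 such that 0 < |w − 17| < δ implies |√w − √17| < ε.
Rationalise: √w − √17 = (w − 17)/(√w + √17), so |√w − √17| = |w − 17|/(√w + √17).
Restrict δ ≤ 17 so that |w − 17| < 17 forces w > 0, and then √w + √17 > √17.
Hence |√w − √17| < |w − 17|/√17, which is < ε once |w − 17| < √17·ε.
Take δ = min(17, √17·ε). If 0 < |w − 17| < δ then w > 0 and |√w − √17| < |w − 17|/√17 < ε.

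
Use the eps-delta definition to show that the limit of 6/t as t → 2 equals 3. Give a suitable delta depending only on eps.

delta = min(1, (1/3)eps)

Let eps > 0 be given. We seek delta > 0 such that 0 < |t − 2| < delta implies |6/t − 3| < eps.
|6/t − 3| = 6·|2 − t|/(2·|t|) = 6|t − 2|/(2|t|).
Require delta ≤ 1 so that |t| > 2 − 1 = 1, hence 2|t| > 2.
Then |6/t − 3| < 6|t − 2|/2, which is < eps when |t − 2| < (1/3)eps.
Take delta = min(1, (1/3)eps). Then 0 < |t − 2| < delta gives both |t − 2| < 1 and |t − 2| < (1/3)eps, so |6/t − 3| < eps.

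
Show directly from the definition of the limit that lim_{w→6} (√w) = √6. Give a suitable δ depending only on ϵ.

δ = min(6, √6·ϵ)

Suppose ϵ > 0. We want δ > 0 such that 0 < |w − 6| < δ implies |√w − √6| < ϵ.
Rationalise: √w − √6 = (w − 6)/(√w + √6), so |√w − √6| = |w − 6|/(√w + √6).
Restrict δ ≤ 6 so that |w − 6| < 6 forces w > 0, and then √w + √6 > √6.
Hence |√w − √6| < |w − 6|/√6, which is < ϵ once |w − 6| < √6·ϵ.
Take δ = min(6, √6·ϵ). If 0 < |w − 6| < δ then w > 0 and |√w − √6| < |w − 6|/√6 < ϵ.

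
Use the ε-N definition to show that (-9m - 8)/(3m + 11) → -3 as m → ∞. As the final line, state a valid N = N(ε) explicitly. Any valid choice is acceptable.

Let ε > 0. For m ≥ 1, |(-9m - 8)/(3m + 11) + 3| = |75|/(3(3m + 11)) = 75/(3(3m + 11)).
Since 3m + 11 ≥ 3m for m ≥ 1, this is ≤ 75/(3·3m) = (25/3)/m.
So |(-9m - 8)/(3m + 11) + 3| < ε whenever m > (25/3)/ε.
Take N = (25/3)/ε. If m > N then |(-9m - 8)/(3m + 11) + 3| ≤ (25/3)/m < ε.

N = (25/3)/ε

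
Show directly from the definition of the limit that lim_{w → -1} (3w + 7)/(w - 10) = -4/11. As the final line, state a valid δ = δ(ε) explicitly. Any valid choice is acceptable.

Suppose ε > 0. We want δ > 0 with 0 < |w + 1| < δ ⇒ |(3w + 7)/(w - 10) + 4/11| < ε.
Combining over a common denominator, (3w + 7)/(w - 10) + 4/11 = [(3w + 7)·(-11) − 4·(w - 10)] / [(-11)·(w - 10)] = -37(w + 1) / ((-11)(w - 10)).
So |(3w + 7)/(w - 10) + 4/11| = 37|w + 1| / (11·|w − 10|).
Restrict δ ≤ 11/2. Then |w + 1| < 11/2 gives |w − 10| = |(w + 1) + (-11)| ≥ 11 − 11/2 = 11/2.
Hence |(3w + 7)/(w - 10) + 4/11| < 37|w + 1|/(11·(11/2)) = (74/121)|w + 1|, which is < ε once |w + 1| < (121/74)ε.
Take δ = min(11/2, (121/74)ε). Then 0 < |w + 1| < δ forces both bounds, so |(3w + 7)/(w - 10) + 4/11| < ε.

δ = min(11/2, (121/74)ε)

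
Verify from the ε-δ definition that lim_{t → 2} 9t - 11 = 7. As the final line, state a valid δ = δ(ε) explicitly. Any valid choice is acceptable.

δ = ε/9

Suppose ε > 0. We need δ > 0 so that 0 < |t − 2| < δ implies |(9t - 11) − 7| < ε.
Since (9t - 11) − 7 = 9(t − 2), we have |(9t - 11) − 7| = 9|t − 2|.
So 9|t − 2| < ε exactly when |t − 2| < ε/9.
Choosing δ = ε/9 gives |(9t - 11) − 7| = 9|t − 2| < ε whenever |t − 2| < δ.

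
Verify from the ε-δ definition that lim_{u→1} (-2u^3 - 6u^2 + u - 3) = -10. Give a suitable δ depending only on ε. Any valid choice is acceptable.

Let ε > 0. We want δ > 0 such that 0 < |u − 1| < δ implies |(-2u^3 - 6u^2 + u - 3) + 10| < ε.
(-2u^3 - 6u^2 + u - 3) + 10 = -2u^3 - 6u^2 + u + 7 = (u − 1)(-2u^2 - 8u - 7).
So |(-2u^3 - 6u^2 + u - 3) + 10| = |u − 1|·|-2u^2 - 8u - 7|.
Assume first that |u − 1| < 1, so |u| < 2. Then |-2u^2 - 8u - 7| ≤ 2·2^2 + 8·2 + 7 = 31.
Hence |(-2u^3 - 6u^2 + u - 3) + 10| ≤ 31|u − 1| < ε provided |u − 1| < ε/31.
Take δ = min(1, ε/31). Then 0 < |u − 1| < δ gives both |u − 1| < 1 and |u − 1| < ε/31, so |(-2u^3 - 6u^2 + u - 3) + 10| < ε.

δ = min(1, ε/31)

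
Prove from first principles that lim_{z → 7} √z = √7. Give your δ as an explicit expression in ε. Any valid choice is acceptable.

δ = min(7, √7·ε)

Let ε > 0. We want δ > 0 such that 0 < |z − 7| < δ implies |√z − √7| < ε.
Rationalise: √z − √7 = (z − 7)/(√z + √7), so |√z − √7| = |z − 7|/(√z + √7).
Restrict δ ≤ 7 so that |z − 7| < 7 forces z > 0, and then √z + √7 > √7.
Hence |√z − √7| < |z − 7|/√7, which is < ε once |z − 7| < √7·ε.
Take δ = min(7, √7·ε). If 0 < |z − 7| < δ then z > 0 and |√z − √7| < |z − 7|/√7 < ε.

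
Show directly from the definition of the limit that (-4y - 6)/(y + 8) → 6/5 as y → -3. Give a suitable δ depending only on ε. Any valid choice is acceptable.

δ = min(5/2, (25/52)ε)

Fix ε > 0. We want δ > 0 with 0 < |y + 3| < δ ⇒ |(-4y - 6)/(y + 8) − (6/5)| < ε.
Combining over a common denominator, (-4y - 6)/(y + 8) − (6/5) = [(-4y - 6)·5 − 6·(y + 8)] / [5·(y + 8)] = -26(y + 3) / (5(y + 8)).
So |(-4y - 6)/(y + 8) − (6/5)| = 26|y + 3| / (5·|y + 8|).
Restrict δ ≤ 5/2. Then |y + 3| < 5/2 gives |y + 8| = |(y + 3) + 5| ≥ 5 − 5/2 = 5/2.
Hence |(-4y - 6)/(y + 8) − (6/5)| < 26|y + 3|/(5·(5/2)) = (52/25)|y + 3|, which is < ε once |y + 3| < (25/52)ε.
Take δ = min(5/2, (25/52)ε). Then 0 < |y + 3| < δ forces both bounds, so |(-4y - 6)/(y + 8) − (6/5)| < ε.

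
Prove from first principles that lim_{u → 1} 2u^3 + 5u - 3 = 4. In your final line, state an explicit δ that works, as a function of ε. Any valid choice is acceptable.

δ = min(2, ε/31)

Fix ε > 0. We want δ > 0 such that 0 < |u − 1| < δ implies |(2u^3 + 5u - 3) − 4| < ε.
(2u^3 + 5u - 3) − 4 = 2u^3 + 5u - 7 = (u − 1)(2u^2 + 2u + 7).
So |(2u^3 + 5u - 3) − 4| = |u − 1|·|2u^2 + 2u + 7|.
Assume first that |u − 1| < 2, so |u| < 3. Then |2u^2 + 2u + 7| ≤ 2·3^2 + 2·3 + 7 = 31.
Hence |(2u^3 + 5u - 3) − 4| ≤ 31|u − 1| < ε provided |u − 1| < ε/31.
Choosing δ = min(2, ε/31) ensures both conditions, hence |(2u^3 + 5u - 3) − 4| < ε.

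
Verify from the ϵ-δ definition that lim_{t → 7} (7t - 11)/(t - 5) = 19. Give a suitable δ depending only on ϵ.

Let ϵ > 0 be given. We want δ > 0 with 0 < |t − 7| < δ ⇒ |(7t - 11)/(t - 5) − 19| < ϵ.
Combining over a common denominator, (7t - 11)/(t - 5) − 19 = [(7t - 11)·2 − 38·(t - 5)] / [2·(t - 5)] = -24(t − 7) / (2(t - 5)).
So |(7t - 11)/(t - 5) − 19| = 24|t − 7| / (2·|t − 5|).
Require δ ≤ 1, so |t − 5| ≥ |2| − |t − 7| > 2 − 1 = 1.
Hence |(7t - 11)/(t - 5) − 19| < 24|t − 7|/(2·1) = 12|t − 7|, which is < ϵ once |t − 7| < (1/12)ϵ.
Take δ = min(1, (1/12)ϵ). Then 0 < |t − 7| < δ forces both bounds, so |(7t - 11)/(t - 5) − 19| < ϵ.

δ = min(1, (1/12)ϵ)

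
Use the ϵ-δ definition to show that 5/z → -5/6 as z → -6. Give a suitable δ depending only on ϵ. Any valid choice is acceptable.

Let ϵ > 0 be given. We seek δ > 0 such that 0 < |z + 6| < δ implies |5/z + 5/6| < ϵ.
|5/z + 5/6| = 5·|-6 − z|/(6·|z|) = 5|z + 6|/(6|z|).
Require δ ≤ 3 so that |z| > 6 − 3 = 3, hence 6|z| > 18.
Then |5/z + 5/6| < 5|z + 6|/18, which is < ϵ when |z + 6| < (18/5)ϵ.
Take δ = min(3, (18/5)ϵ). Then 0 < |z + 6| < δ gives both |z + 6| < 3 and |z + 6| < (18/5)ϵ, so |5/z + 5/6| < ϵ.

δ = min(3, (18/5)ϵ)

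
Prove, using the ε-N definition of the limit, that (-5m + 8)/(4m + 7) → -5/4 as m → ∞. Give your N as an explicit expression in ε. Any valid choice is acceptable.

N = (67/16)/ε

Let ε > 0 be given. For m ≥ 1, |(-5m + 8)/(4m + 7) + 5/4| = |67|/(4(4m + 7)) = 67/(4(4m + 7)).
Since 4m + 7 ≥ 4m for m ≥ 1, this is ≤ 67/(4·4m) = (67/16)/m.
So |(-5m + 8)/(4m + 7) + 5/4| < ε whenever m > (67/16)/ε.
Take N = (67/16)/ε. If m > N then |(-5m + 8)/(4m + 7) + 5/4| ≤ (67/16)/m < ε.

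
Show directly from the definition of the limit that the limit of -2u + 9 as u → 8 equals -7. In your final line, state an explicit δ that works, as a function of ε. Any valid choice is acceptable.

Let ε > 0 be given. We need δ > 0 so that 0 < |u − 8| < δ implies |(-2u + 9) + 7| < ε.
Since (-2u + 9) + 7 = -2(u − 8), we have |(-2u + 9) + 7| = 2|u − 8|.
So 2|u − 8| < ε exactly when |u − 8| < ε/2.
Take δ = ε/2. If 0 < |u − 8| < δ then |(-2u + 9) + 7| = 2|u − 8| < 2·(ε/2) = ε.

δ = ε/2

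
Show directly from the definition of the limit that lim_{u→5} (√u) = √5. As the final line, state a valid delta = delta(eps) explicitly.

Fix eps > 0. We want delta > 0 such that 0 < |u − 5| < delta implies |√u − √5| < eps.
Rationalise: √u − √5 = (u − 5)/(√u + √5), so |√u − √5| = |u − 5|/(√u + √5).
Restrict delta ≤ 5 so that |u − 5| < 5 forces u > 0, and then √u + √5 > √5.
Hence |√u − √5| < |u − 5|/√5, which is < eps once |u − 5| < √5·eps.
Take delta = min(5, √5·eps). If 0 < |u − 5| < delta then u > 0 and |√u − √5| < |u − 5|/√5 < eps.

delta = min(5, √5·eps)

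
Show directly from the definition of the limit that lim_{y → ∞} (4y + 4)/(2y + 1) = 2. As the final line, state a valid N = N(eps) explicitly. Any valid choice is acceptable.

Let eps > 0 be given. We seek N > 0 such that y > N implies |(4y + 4)/(2y + 1) − 2| < eps.
(4y + 4)/(2y + 1) − 2 = (2(4y + 4) − 4(2y + 1)) / (2(2y + 1)) = 4/(2(2y + 1)).
For y > 0 we have 2y + 1 > 2y, so |(4y + 4)/(2y + 1) − 2| = 4/(2(2y + 1)) < 4/(2·2y) = 1/y.
Thus |(4y + 4)/(2y + 1) − 2| < eps whenever y > 1/eps.
Take N = 1/eps. If y > N then |(4y + 4)/(2y + 1) − 2| < 1/y < eps.

N = 1/eps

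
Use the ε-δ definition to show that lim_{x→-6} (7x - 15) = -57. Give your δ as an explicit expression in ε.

Fix ε > 0. We need δ > 0 so that 0 < |x + 6| < δ implies |(7x - 15) + 57| < ε.
|(7x - 15) + 57| = |7x + 42| = 7|x + 6|.
Thus it suffices that |x + 6| < ε/7.
Take δ = ε/7. If 0 < |x + 6| < δ then |(7x - 15) + 57| = 7|x + 6| < 7·(ε/7) = ε.

δ = ε/7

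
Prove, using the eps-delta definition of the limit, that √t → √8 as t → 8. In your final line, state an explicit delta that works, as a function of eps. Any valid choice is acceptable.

delta = min(8, √8·eps)

Let eps > 0. We want delta > 0 such that 0 < |t − 8| < delta implies |√t − √8| < eps.
Rationalise: √t − √8 = (t − 8)/(√t + √8), so |√t − √8| = |t − 8|/(√t + √8).
Restrict delta ≤ 8 so that |t − 8| < 8 forces t > 0, and then √t + √8 > √8.
Hence |√t − √8| < |t − 8|/√8, which is < eps once |t − 8| < √8·eps.
Take delta = min(8, √8·eps). If 0 < |t − 8| < delta then t > 0 and |√t − √8| < |t − 8|/√8 < eps.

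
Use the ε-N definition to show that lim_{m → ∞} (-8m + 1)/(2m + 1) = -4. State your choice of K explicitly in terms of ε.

K = (5/2)/ε

Let ε > 0. For m ≥ 1, |(-8m + 1)/(2m + 1) + 4| = |10|/(2(2m + 1)) = 10/(2(2m + 1)).
Since 2m + 1 ≥ 2m for m ≥ 1, this is ≤ 10/(2·2m) = (5/2)/m.
So |(-8m + 1)/(2m + 1) + 4| < ε whenever m > (5/2)/ε.
Take K = (5/2)/ε. If m > K then |(-8m + 1)/(2m + 1) + 4| ≤ (5/2)/m < ε.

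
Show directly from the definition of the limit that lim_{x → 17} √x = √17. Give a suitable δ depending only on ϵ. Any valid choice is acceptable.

δ = min(17, √17·ϵ)

Fix ϵ > 0. We want δ > 0 such that 0 < |x − 17| < δ implies |√x − √17| < ϵ.
Rationalise: √x − √17 = (x − 17)/(√x + √17), so |√x − √17| = |x − 17|/(√x + √17).
Restrict δ ≤ 17 so that |x − 17| < 17 forces x > 0, and then √x + √17 > √17.
Hence |√x − √17| < |x − 17|/√17, which is < ϵ once |x − 17| < √17·ϵ.
Take δ = min(17, √17·ϵ). If 0 < |x − 17| < δ then x > 0 and |√x − √17| < |x − 17|/√17 < ϵ.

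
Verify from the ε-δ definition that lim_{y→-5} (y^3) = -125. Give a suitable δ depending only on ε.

Fix ε > 0. We seek δ > 0 with 0 < |y + 5| < δ ⇒ |y^3 + 125| < ε.
Factor: y^3 + 125 = (y + 5)(y^2 - 5y + 25), so |y^3 + 125| = |y + 5|·|y^2 - 5y + 25|.
Impose δ ≤ 2 so that |y| < 7; then |y^2 - 5y + 25| ≤ 109.
Hence |y^3 + 125| ≤ 109|y + 5|, which is < ε once |y + 5| < ε/109.
Take δ = min(2, ε/109). If 0 < |y + 5| < δ then both bounds hold and |y^3 + 125| ≤ 109|y + 5| < 109·(ε/109) = ε.

δ = min(2, ε/109)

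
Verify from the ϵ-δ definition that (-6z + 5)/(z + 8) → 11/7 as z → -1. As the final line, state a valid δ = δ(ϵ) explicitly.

Fix ϵ > 0. We want δ > 0 with 0 < |z + 1| < δ ⇒ |(-6z + 5)/(z + 8) − (11/7)| < ϵ.
Combining over a common denominator, (-6z + 5)/(z + 8) − (11/7) = [(-6z + 5)·7 − 11·(z + 8)] / [7·(z + 8)] = -53(z + 1) / (7(z + 8)).
So |(-6z + 5)/(z + 8) − (11/7)| = 53|z + 1| / (7·|z + 8|).
Restrict δ ≤ 7/2. Then |z + 1| < 7/2 gives |z + 8| = |(z + 1) + 7| ≥ 7 − 7/2 = 7/2.
Hence |(-6z + 5)/(z + 8) − (11/7)| < 53|z + 1|/(7·(7/2)) = (106/49)|z + 1|, which is < ϵ once |z + 1| < (49/106)ϵ.
Take δ = min(7/2, (49/106)ϵ). Then 0 < |z + 1| < δ forces both bounds, so |(-6z + 5)/(z + 8) − (11/7)| < ϵ.

δ = min(7/2, (49/106)ϵ)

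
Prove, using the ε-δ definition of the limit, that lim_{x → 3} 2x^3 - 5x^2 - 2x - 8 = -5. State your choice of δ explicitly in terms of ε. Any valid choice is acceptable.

Let ε > 0 be given. We want δ > 0 such that 0 < |x − 3| < δ implies |(2x^3 - 5x^2 - 2x - 8) + 5| < ε.
(2x^3 - 5x^2 - 2x - 8) + 5 = 2x^3 - 5x^2 - 2x - 3 = (x − 3)(2x^2 + x + 1).
So |(2x^3 - 5x^2 - 2x - 8) + 5| = |x − 3|·|2x^2 + x + 1|.
Require δ ≤ 2. Then |x − 3| < 2 gives |x| < 5, and by the triangle inequality |2x^2 + x + 1| ≤ 2·5^2 + 5 + 1 = 56.
Hence |(2x^3 - 5x^2 - 2x - 8) + 5| ≤ 56|x − 3| < ε provided |x − 3| < ε/56.
Take δ = min(2, ε/56). Then 0 < |x − 3| < δ gives both |x − 3| < 2 and |x − 3| < ε/56, so |(2x^3 - 5x^2 - 2x - 8) + 5| < ε.

δ = min(2, ε/56)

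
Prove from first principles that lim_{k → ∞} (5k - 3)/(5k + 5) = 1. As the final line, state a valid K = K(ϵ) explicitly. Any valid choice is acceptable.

K = (8/5)/ϵ

Fix ϵ > 0. For k ≥ 1, |(5k - 3)/(5k + 5) − 1| = |-40|/(5(5k + 5)) = 40/(5(5k + 5)).
Since 5k + 5 ≥ 5k for k ≥ 1, this is ≤ 40/(5·5k) = (8/5)/k.
So |(5k - 3)/(5k + 5) − 1| < ϵ whenever k > (8/5)/ϵ.
Take K = (8/5)/ϵ. If k > K then |(5k - 3)/(5k + 5) − 1| ≤ (8/5)/k < ϵ.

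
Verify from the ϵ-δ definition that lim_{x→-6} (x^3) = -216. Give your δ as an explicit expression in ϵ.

δ = min(1, ϵ/127)

Let ϵ > 0. We seek δ > 0 with 0 < |x + 6| < δ ⇒ |x^3 + 216| < ϵ.
Factor: x^3 + 216 = (x + 6)(x^2 - 6x + 36), so |x^3 + 216| = |x + 6|·|x^2 - 6x + 36|.
Restrict δ ≤ 1. Then |x + 6| < 1 gives |x| < 7, so by the triangle inequality |x^2 - 6x + 36| ≤ 7^2 + 6·7 + 36 = 127.
Hence |x^3 + 216| ≤ 127|x + 6|, which is < ϵ once |x + 6| < ϵ/127.
Take δ = min(1, ϵ/127). If 0 < |x + 6| < δ then both bounds hold and |x^3 + 216| ≤ 127|x + 6| < 127·(ϵ/127) = ϵ.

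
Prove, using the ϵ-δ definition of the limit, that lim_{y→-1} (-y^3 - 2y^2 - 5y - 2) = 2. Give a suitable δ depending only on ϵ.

δ = min(1, ϵ/10)

Let ϵ > 0 be given. We want δ > 0 such that 0 < |y + 1| < δ implies |(-y^3 - 2y^2 - 5y - 2) − 2| < ϵ.
(-y^3 - 2y^2 - 5y - 2) − 2 = -y^3 - 2y^2 - 5y - 4 = (y + 1)(-y^2 - y - 4).
So |(-y^3 - 2y^2 - 5y - 2) − 2| = |y + 1|·|-y^2 - y - 4|.
Assume first that |y + 1| < 1, so |y| < 2. Then |-y^2 - y - 4| ≤ 2^2 + 2 + 4 = 10.
Hence |(-y^3 - 2y^2 - 5y - 2) − 2| ≤ 10|y + 1| < ϵ provided |y + 1| < ϵ/10.
Choosing δ = min(1, ϵ/10) ensures both conditions, hence |(-y^3 - 2y^2 - 5y - 2) − 2| < ϵ.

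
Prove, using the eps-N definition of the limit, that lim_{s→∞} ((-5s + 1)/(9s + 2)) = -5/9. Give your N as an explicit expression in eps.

N = (19/81)/eps

Let eps > 0. We seek N > 0 such that s > N implies |(-5s + 1)/(9s + 2) + 5/9| < eps.
(-5s + 1)/(9s + 2) + 5/9 = (9(-5s + 1) − (-5)(9s + 2)) / (9(9s + 2)) = 19/(9(9s + 2)).
For s > 0 we have 9s + 2 > 9s, so |(-5s + 1)/(9s + 2) + 5/9| = 19/(9(9s + 2)) < 19/(9·9s) = (19/81)/s.
Thus |(-5s + 1)/(9s + 2) + 5/9| < eps whenever s > (19/81)/eps.
Take N = (19/81)/eps. If s > N then |(-5s + 1)/(9s + 2) + 5/9| < (19/81)/s < eps.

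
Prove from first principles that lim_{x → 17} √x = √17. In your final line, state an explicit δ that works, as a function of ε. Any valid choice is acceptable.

δ = min(17, √17·ε)

Fix ε > 0. We want δ > 0 such that 0 < |x − 17| < δ implies |√x − √17| < ε.
Rationalise: √x − √17 = (x − 17)/(√x + √17), so |√x − √17| = |x − 17|/(√x + √17).
Restrict δ ≤ 17 so that |x − 17| < 17 forces x > 0, and then √x + √17 > √17.
Hence |√x − √17| < |x − 17|/√17, which is < ε once |x − 17| < √17·ε.
Take δ = min(17, √17·ε). If 0 < |x − 17| < δ then x > 0 and |√x − √17| < |x − 17|/√17 < ε.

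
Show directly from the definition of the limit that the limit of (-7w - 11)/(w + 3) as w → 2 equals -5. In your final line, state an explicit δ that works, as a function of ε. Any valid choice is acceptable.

Fix ε > 0. We want δ > 0 with 0 < |w − 2| < δ ⇒ |(-7w - 11)/(w + 3) + 5| < ε.
Combining over a common denominator, (-7w - 11)/(w + 3) + 5 = [(-7w - 11)·5 − (-25)·(w + 3)] / [5·(w + 3)] = -10(w − 2) / (5(w + 3)).
So |(-7w - 11)/(w + 3) + 5| = 10|w − 2| / (5·|w + 3|).
Require δ ≤ 5/2, so |w + 3| ≥ |5| − |w − 2| > 5 − 5/2 = 5/2.
Hence |(-7w - 11)/(w + 3) + 5| < 10|w − 2|/(5·(5/2)) = (4/5)|w − 2|, which is < ε once |w − 2| < (5/4)ε.
Take δ = min(5/2, (5/4)ε). Then 0 < |w − 2| < δ forces both bounds, so |(-7w - 11)/(w + 3) + 5| < ε.

δ = min(5/2, (5/4)ε)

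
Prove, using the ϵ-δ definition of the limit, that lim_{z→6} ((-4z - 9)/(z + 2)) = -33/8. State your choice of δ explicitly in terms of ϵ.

Fix ϵ > 0. We want δ > 0 with 0 < |z − 6| < δ ⇒ |(-4z - 9)/(z + 2) + 33/8| < ϵ.
Combining over a common denominator, (-4z - 9)/(z + 2) + 33/8 = [(-4z - 9)·8 − (-33)·(z + 2)] / [8·(z + 2)] = 1(z − 6) / (8(z + 2)).
So |(-4z - 9)/(z + 2) + 33/8| = |z − 6| / (8·|z + 2|).
Require δ ≤ 4, so |z + 2| ≥ |8| − |z − 6| > 8 − 4 = 4.
Hence |(-4z - 9)/(z + 2) + 33/8| < |z − 6|/(8·4) = (1/32)|z − 6|, which is < ϵ once |z − 6| < 32ϵ.
Take δ = min(4, 32ϵ). Then 0 < |z − 6| < δ forces both bounds, so |(-4z - 9)/(z + 2) + 33/8| < ϵ.

δ = min(4, 32ϵ)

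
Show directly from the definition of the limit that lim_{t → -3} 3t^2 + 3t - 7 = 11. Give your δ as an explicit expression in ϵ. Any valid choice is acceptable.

Let ϵ > 0 be given. We want δ > 0 such that 0 < |t + 3| < δ implies |(3t^2 + 3t - 7) − 11| < ϵ.
(3t^2 + 3t - 7) − 11 = 3t^2 + 3t - 18 = (t + 3)(3t - 6).
So |(3t^2 + 3t - 7) − 11| = |t + 3|·|3t - 6|.
Require δ ≤ 1. Then |t + 3| < 1 gives |t| < 4, and by the triangle inequality |3t - 6| ≤ 3·4 + 6 = 18.
Hence |(3t^2 + 3t - 7) − 11| ≤ 18|t + 3| < ϵ provided |t + 3| < ϵ/18.
Take δ = min(1, ϵ/18). Then 0 < |t + 3| < δ gives both |t + 3| < 1 and |t + 3| < ϵ/18, so |(3t^2 + 3t - 7) − 11| < ϵ.

δ = min(1, ϵ/18)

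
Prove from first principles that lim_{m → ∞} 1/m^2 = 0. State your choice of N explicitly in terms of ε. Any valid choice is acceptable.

N = (1/ε)^{1/2}

Let ε > 0 be given. For m ≥ 1, |1/m^2 − 0| = 1/m^2.
1/m^2 < ε ⇔ m^2 > 1/ε ⇔ m > (1/ε)^{1/2}.
Take N = (1/ε)^{1/2}. Then m > N implies 1/m^2 < ε.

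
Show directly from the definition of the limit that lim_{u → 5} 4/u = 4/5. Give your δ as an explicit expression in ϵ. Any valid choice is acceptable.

δ = min(5/2, (25/8)ϵ)

Fix ϵ > 0. We seek δ > 0 such that 0 < |u − 5| < δ implies |4/u − (4/5)| < ϵ.
|4/u − (4/5)| = 4·|5 − u|/(5·|u|) = 4|u − 5|/(5|u|).
Restrict δ ≤ 5/2. Then |u − 5| < 5/2 gives |u| > 5/2, so 5|u| > 25/2.
Then |4/u − (4/5)| < 4|u − 5|/(25/2), which is < ϵ when |u − 5| < (25/8)ϵ.
Take δ = min(5/2, (25/8)ϵ). Then 0 < |u − 5| < δ gives both |u − 5| < 5/2 and |u − 5| < (25/8)ϵ, so |4/u − (4/5)| < ϵ.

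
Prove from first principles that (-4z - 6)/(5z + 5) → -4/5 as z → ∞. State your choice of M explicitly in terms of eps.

Suppose eps > 0. We seek M > 0 such that z > M implies |(-4z - 6)/(5z + 5) + 4/5| < eps.
(-4z - 6)/(5z + 5) + 4/5 = (5(-4z - 6) − (-4)(5z + 5)) / (5(5z + 5)) = -10/(5(5z + 5)).
For z > 0 we have 5z + 5 > 5z, so |(-4z - 6)/(5z + 5) + 4/5| = 10/(5(5z + 5)) < 10/(5·5z) = (2/5)/z.
Thus |(-4z - 6)/(5z + 5) + 4/5| < eps whenever z > (2/5)/eps.
Take M = (2/5)/eps. If z > M then |(-4z - 6)/(5z + 5) + 4/5| < (2/5)/z < eps.

M = (2/5)/eps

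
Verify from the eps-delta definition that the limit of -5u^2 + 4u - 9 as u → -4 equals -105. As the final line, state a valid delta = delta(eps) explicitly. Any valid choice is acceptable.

Let eps > 0. We want delta > 0 such that 0 < |u + 4| < delta implies |(-5u^2 + 4u - 9) + 105| < eps.
(-5u^2 + 4u - 9) + 105 = -5u^2 + 4u + 96 = (u + 4)(-5u + 24).
So |(-5u^2 + 4u - 9) + 105| = |u + 4|·|-5u + 24|.
Assume first that |u + 4| < 2, so |u| < 6. Then |-5u + 24| ≤ 5·6 + 24 = 54.
Hence |(-5u^2 + 4u - 9) + 105| ≤ 54|u + 4| < eps provided |u + 4| < eps/54.
Take delta = min(2, eps/54). Then 0 < |u + 4| < delta gives both |u + 4| < 2 and |u + 4| < eps/54, so |(-5u^2 + 4u - 9) + 105| < eps.

delta = min(2, eps/54)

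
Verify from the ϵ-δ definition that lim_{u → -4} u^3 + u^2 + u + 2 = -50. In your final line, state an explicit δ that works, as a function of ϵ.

Suppose ϵ > 0. We want δ > 0 such that 0 < |u + 4| < δ implies |(u^3 + u^2 + u + 2) + 50| < ϵ.
(u^3 + u^2 + u + 2) + 50 = u^3 + u^2 + u + 52 = (u + 4)(u^2 - 3u + 13).
So |(u^3 + u^2 + u + 2) + 50| = |u + 4|·|u^2 - 3u + 13|.
Require δ ≤ 2. Then |u + 4| < 2 gives |u| < 6, and by the triangle inequality |u^2 - 3u + 13| ≤ 6^2 + 3·6 + 13 = 67.
Hence |(u^3 + u^2 + u + 2) + 50| ≤ 67|u + 4| < ϵ provided |u + 4| < ϵ/67.
Choosing δ = min(2, ϵ/67) ensures both conditions, hence |(u^3 + u^2 + u + 2) + 50| < ϵ.

δ = min(2, ϵ/67)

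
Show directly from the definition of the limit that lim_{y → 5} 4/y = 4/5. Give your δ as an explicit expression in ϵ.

Suppose ϵ > 0. We seek δ > 0 such that 0 < |y − 5| < δ implies |4/y − (4/5)| < ϵ.
|4/y − (4/5)| = 4·|5 − y|/(5·|y|) = 4|y − 5|/(5|y|).
Require δ ≤ 5/2 so that |y| > 5 − 5/2 = 5/2, hence 5|y| > 25/2.
Then |4/y − (4/5)| < 4|y − 5|/(25/2), which is < ϵ when |y − 5| < (25/8)ϵ.
Take δ = min(5/2, (25/8)ϵ). Then 0 < |y − 5| < δ gives both |y − 5| < 5/2 and |y − 5| < (25/8)ϵ, so |4/y − (4/5)| < ϵ.

δ = min(5/2, (25/8)ϵ)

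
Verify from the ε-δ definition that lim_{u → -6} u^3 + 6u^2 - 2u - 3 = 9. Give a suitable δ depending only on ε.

Fix ε > 0. We want δ > 0 such that 0 < |u + 6| < δ implies |(u^3 + 6u^2 - 2u - 3) − 9| < ε.
(u^3 + 6u^2 - 2u - 3) − 9 = u^3 + 6u^2 - 2u - 12 = (u + 6)(u^2 - 2).
So |(u^3 + 6u^2 - 2u - 3) − 9| = |u + 6|·|u^2 - 2|.
Assume first that |u + 6| < 1, so |u| < 7. Then |u^2 - 2| ≤ 7^2 + 2 = 51.
Hence |(u^3 + 6u^2 - 2u - 3) − 9| ≤ 51|u + 6| < ε provided |u + 6| < ε/51.
Choosing δ = min(1, ε/51) ensures both conditions, hence |(u^3 + 6u^2 - 2u - 3) − 9| < ε.

δ = min(1, ε/51)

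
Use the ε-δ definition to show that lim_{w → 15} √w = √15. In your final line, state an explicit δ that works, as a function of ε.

δ = min(15, √15·ε)

Let ε > 0 be given. We want δ > 0 such that 0 < |w − 15| < δ implies |√w − √15| < ε.
Rationalise: √w − √15 = (w − 15)/(√w + √15), so |√w − √15| = |w − 15|/(√w + √15).
Restrict δ ≤ 15 so that |w − 15| < 15 forces w > 0, and then √w + √15 > √15.
Hence |√w − √15| < |w − 15|/√15, which is < ε once |w − 15| < √15·ε.
Take δ = min(15, √15·ε). If 0 < |w − 15| < δ then w > 0 and |√w − √15| < |w − 15|/√15 < ε.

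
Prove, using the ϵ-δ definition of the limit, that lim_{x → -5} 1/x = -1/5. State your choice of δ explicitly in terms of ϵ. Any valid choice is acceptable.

Fix ϵ > 0. We seek δ > 0 such that 0 < |x + 5| < δ implies |1/x + 1/5| < ϵ.
|1/x + 1/5| = |-5 − x|/(5·|x|) = |x + 5|/(5|x|).
Restrict δ ≤ 5/2. Then |x + 5| < 5/2 gives |x| > 5/2, so 5|x| > 25/2.
Then |1/x + 1/5| < |x + 5|/(25/2), which is < ϵ when |x + 5| < (25/2)ϵ.
Take δ = min(5/2, (25/2)ϵ). Then 0 < |x + 5| < δ gives both |x + 5| < 5/2 and |x + 5| < (25/2)ϵ, so |1/x + 1/5| < ϵ.

δ = min(5/2, (25/2)ϵ)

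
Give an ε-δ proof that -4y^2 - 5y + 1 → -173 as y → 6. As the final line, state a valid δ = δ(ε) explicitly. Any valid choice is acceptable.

Suppose ε > 0. We want δ > 0 such that 0 < |y − 6| < δ implies |(-4y^2 - 5y + 1) + 173| < ε.
(-4y^2 - 5y + 1) + 173 = -4y^2 - 5y + 174 = (y − 6)(-4y - 29).
So |(-4y^2 - 5y + 1) + 173| = |y − 6|·|-4y - 29|.
Assume first that |y − 6| < 1, so |y| < 7. Then |-4y - 29| ≤ 4·7 + 29 = 57.
Hence |(-4y^2 - 5y + 1) + 173| ≤ 57|y − 6| < ε provided |y − 6| < ε/57.
Choosing δ = min(1, ε/57) ensures both conditions, hence |(-4y^2 - 5y + 1) + 173| < ε.

δ = min(1, ε/57)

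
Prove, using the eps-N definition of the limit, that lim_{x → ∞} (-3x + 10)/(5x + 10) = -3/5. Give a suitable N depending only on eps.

Suppose eps > 0. We seek N > 0 such that x > N implies |(-3x + 10)/(5x + 10) + 3/5| < eps.
(-3x + 10)/(5x + 10) + 3/5 = (5(-3x + 10) − (-3)(5x + 10)) / (5(5x + 10)) = 80/(5(5x + 10)).
For x > 0 we have 5x + 10 > 5x, so |(-3x + 10)/(5x + 10) + 3/5| = 80/(5(5x + 10)) < 80/(5·5x) = (16/5)/x.
Thus |(-3x + 10)/(5x + 10) + 3/5| < eps whenever x > (16/5)/eps.
Take N = (16/5)/eps. If x > N then |(-3x + 10)/(5x + 10) + 3/5| < (16/5)/x < eps.

N = (16/5)/eps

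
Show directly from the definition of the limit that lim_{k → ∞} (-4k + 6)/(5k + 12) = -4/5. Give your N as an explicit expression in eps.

Fix eps > 0. For k ≥ 1, |(-4k + 6)/(5k + 12) + 4/5| = |78|/(5(5k + 12)) = 78/(5(5k + 12)).
Since 5k + 12 ≥ 5k for k ≥ 1, this is ≤ 78/(5·5k) = (78/25)/k.
So |(-4k + 6)/(5k + 12) + 4/5| < eps whenever k > (78/25)/eps.
Take N = (78/25)/eps. If k > N then |(-4k + 6)/(5k + 12) + 4/5| ≤ (78/25)/k < eps.

N = (78/25)/eps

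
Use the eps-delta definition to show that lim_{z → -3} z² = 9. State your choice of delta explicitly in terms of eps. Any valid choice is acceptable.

Suppose eps > 0. We seek delta > 0 with 0 < |z + 3| < delta ⇒ |z² − 9| < eps.
Factor: z² − 9 = (z + 3)(z - 3), so |z² − 9| = |z + 3|·|z - 3|.
Impose delta ≤ 1 so that |z| < 4; then |z - 3| ≤ 7.
Hence |z² − 9| ≤ 7|z + 3|, which is < eps once |z + 3| < eps/7.
Take delta = min(1, eps/7). If 0 < |z + 3| < delta then both bounds hold and |z² − 9| ≤ 7|z + 3| < 7·(eps/7) = eps.

delta = min(1, eps/7)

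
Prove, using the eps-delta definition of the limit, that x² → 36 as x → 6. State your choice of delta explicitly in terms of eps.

delta = min(2, eps/14)

Suppose eps > 0. We seek delta > 0 with 0 < |x − 6| < delta ⇒ |x² − 36| < eps.
Factor: x² − 36 = (x − 6)(x + 6), so |x² − 36| = |x − 6|·|x + 6|.
Restrict delta ≤ 2. Then |x − 6| < 2 gives |x| < 8, so by the triangle inequality |x + 6| ≤ 8 + 6 = 14.
Hence |x² − 36| ≤ 14|x − 6|, which is < eps once |x − 6| < eps/14.
Take delta = min(2, eps/14). If 0 < |x − 6| < delta then both bounds hold and |x² − 36| ≤ 14|x − 6| < 14·(eps/14) = eps.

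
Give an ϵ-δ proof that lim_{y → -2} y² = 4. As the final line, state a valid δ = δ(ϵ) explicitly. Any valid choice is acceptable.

Let ϵ > 0. We seek δ > 0 with 0 < |y + 2| < δ ⇒ |y² − 4| < ϵ.
Factor: y² − 4 = (y + 2)(y - 2), so |y² − 4| = |y + 2|·|y - 2|.
Restrict δ ≤ 1. Then |y + 2| < 1 gives |y| < 3, so by the triangle inequality |y - 2| ≤ 3 + 2 = 5.
Hence |y² − 4| ≤ 5|y + 2|, which is < ϵ once |y + 2| < ϵ/5.
Take δ = min(1, ϵ/5). If 0 < |y + 2| < δ then both bounds hold and |y² − 4| ≤ 5|y + 2| < 5·(ϵ/5) = ϵ.

δ = min(1, ϵ/5)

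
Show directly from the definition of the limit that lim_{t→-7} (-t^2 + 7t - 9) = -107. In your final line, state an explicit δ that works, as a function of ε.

δ = min(2, ε/23)

Suppose ε > 0. We want δ > 0 such that 0 < |t + 7| < δ implies |(-t^2 + 7t - 9) + 107| < ε.
(-t^2 + 7t - 9) + 107 = -t^2 + 7t + 98 = (t + 7)(-t + 14).
So |(-t^2 + 7t - 9) + 107| = |t + 7|·|-t + 14|.
Require δ ≤ 2. Then |t + 7| < 2 gives |t| < 9, and by the triangle inequality |-t + 14| ≤ 9 + 14 = 23.
Hence |(-t^2 + 7t - 9) + 107| ≤ 23|t + 7| < ε provided |t + 7| < ε/23.
Take δ = min(2, ε/23). Then 0 < |t + 7| < δ gives both |t + 7| < 2 and |t + 7| < ε/23, so |(-t^2 + 7t - 9) + 107| < ε.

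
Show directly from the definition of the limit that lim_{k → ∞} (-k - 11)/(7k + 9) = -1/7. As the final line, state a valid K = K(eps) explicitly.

K = (68/49)/eps

Let eps > 0 be given. For k ≥ 1, |(-k - 11)/(7k + 9) + 1/7| = |-68|/(7(7k + 9)) = 68/(7(7k + 9)).
Since 7k + 9 ≥ 7k for k ≥ 1, this is ≤ 68/(7·7k) = (68/49)/k.
So |(-k - 11)/(7k + 9) + 1/7| < eps whenever k > (68/49)/eps.
Take K = (68/49)/eps. If k > K then |(-k - 11)/(7k + 9) + 1/7| ≤ (68/49)/k < eps.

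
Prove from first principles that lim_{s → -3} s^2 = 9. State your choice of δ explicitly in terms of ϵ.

δ = min(2, ϵ/8)

Suppose ϵ > 0. We seek δ > 0 with 0 < |s + 3| < δ ⇒ |s^2 − 9| < ϵ.
Factor: s^2 − 9 = (s + 3)(s - 3), so |s^2 − 9| = |s + 3|·|s - 3|.
Impose δ ≤ 2 so that |s| < 5; then |s - 3| ≤ 8.
Hence |s^2 − 9| ≤ 8|s + 3|, which is < ϵ once |s + 3| < ϵ/8.
Take δ = min(2, ϵ/8). If 0 < |s + 3| < δ then both bounds hold and |s^2 − 9| ≤ 8|s + 3| < 8·(ϵ/8) = ϵ.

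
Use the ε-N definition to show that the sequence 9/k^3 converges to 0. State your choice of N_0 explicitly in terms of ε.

Let ε > 0. For k ≥ 1, |9/k^3 − 0| = 9/k^3.
9/k^3 < ε ⇔ k^3 > 9/ε ⇔ k > (9/ε)^{1/3}.
Take N_0 = (9/ε)^{1/3}. Then k > N_0 implies 9/k^3 < ε.

N_0 = (9/ε)^{1/3}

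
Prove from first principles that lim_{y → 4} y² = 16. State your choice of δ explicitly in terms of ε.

Let ε > 0 be given. We seek δ > 0 with 0 < |y − 4| < δ ⇒ |y² − 16| < ε.
Factor: y² − 16 = (y − 4)(y + 4), so |y² − 16| = |y − 4|·|y + 4|.
Restrict δ ≤ 1. Then |y − 4| < 1 gives |y| < 5, so by the triangle inequality |y + 4| ≤ 5 + 4 = 9.
Hence |y² − 16| ≤ 9|y − 4|, which is < ε once |y − 4| < ε/9.
Take δ = min(1, ε/9). If 0 < |y − 4| < δ then both bounds hold and |y² − 16| ≤ 9|y − 4| < 9·(ε/9) = ε.

δ = min(1, ε/9)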